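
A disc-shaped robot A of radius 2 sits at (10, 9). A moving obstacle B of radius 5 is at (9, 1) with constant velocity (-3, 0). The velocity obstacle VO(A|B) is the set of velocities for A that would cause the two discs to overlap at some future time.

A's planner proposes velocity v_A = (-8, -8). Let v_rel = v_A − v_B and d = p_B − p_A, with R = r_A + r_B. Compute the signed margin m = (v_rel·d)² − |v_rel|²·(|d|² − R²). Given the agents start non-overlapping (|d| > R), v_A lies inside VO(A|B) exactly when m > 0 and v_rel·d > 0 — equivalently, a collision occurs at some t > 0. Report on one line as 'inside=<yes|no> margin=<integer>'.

d = (-1, -8),  |d|² = 65;  R = 2+5 = 7,  c = 65−7² = 16
v_rel = (-5, -8),  |v_rel|² = 89;  v_rel·d = (-5)·(-1) + (-8)·(-8) = 69
89·t² − 138·t + 16 = 0  ⇒  m = 69² − 89·16 = 3337
m = 3337 > 0,  v_rel·d = 69 > 0  ⇒  inside

inside=yes margin=3337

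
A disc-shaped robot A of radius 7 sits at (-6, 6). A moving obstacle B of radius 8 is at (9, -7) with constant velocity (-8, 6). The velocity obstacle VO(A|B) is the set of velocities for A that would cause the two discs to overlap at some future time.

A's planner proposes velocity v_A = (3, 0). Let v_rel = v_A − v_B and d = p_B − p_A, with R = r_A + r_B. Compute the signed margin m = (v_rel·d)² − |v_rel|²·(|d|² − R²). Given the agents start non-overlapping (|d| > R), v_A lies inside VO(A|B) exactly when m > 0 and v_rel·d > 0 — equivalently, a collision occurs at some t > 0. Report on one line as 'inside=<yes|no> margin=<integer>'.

d = (15, -13),  |d|² = 394;  R = 7+8 = 15,  c = 394−15² = 169
v_rel = (11, -6),  |v_rel|² = 157;  v_rel·d = (11)·(15) + (-6)·(-13) = 243
157·t² − 486·t + 169 = 0  ⇒  m = 243² − 157·169 = 32516
m = 32516 > 0,  v_rel·d = 243 > 0  ⇒  inside

inside=yes margin=32516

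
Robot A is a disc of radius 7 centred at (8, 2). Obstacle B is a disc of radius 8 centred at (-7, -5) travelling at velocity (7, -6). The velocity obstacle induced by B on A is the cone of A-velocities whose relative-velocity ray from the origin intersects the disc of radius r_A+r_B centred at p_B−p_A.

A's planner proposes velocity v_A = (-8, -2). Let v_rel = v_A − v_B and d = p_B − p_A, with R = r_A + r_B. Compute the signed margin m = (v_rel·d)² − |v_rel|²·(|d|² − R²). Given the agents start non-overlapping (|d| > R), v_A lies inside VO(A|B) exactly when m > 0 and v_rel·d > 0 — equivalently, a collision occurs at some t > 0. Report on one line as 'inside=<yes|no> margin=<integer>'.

d = (-15, -7),  |d|² = 274;  R = 7+8 = 15,  c = 274−15² = 49
v_rel = (-15, 4),  |v_rel|² = 241;  v_rel·d = (-15)·(-15) + (4)·(-7) = 197
241·t² − 394·t + 49 = 0  ⇒  m = 197² − 241·49 = 27000
m = 27000 > 0,  v_rel·d = 197 > 0  ⇒  inside

inside=yes margin=27000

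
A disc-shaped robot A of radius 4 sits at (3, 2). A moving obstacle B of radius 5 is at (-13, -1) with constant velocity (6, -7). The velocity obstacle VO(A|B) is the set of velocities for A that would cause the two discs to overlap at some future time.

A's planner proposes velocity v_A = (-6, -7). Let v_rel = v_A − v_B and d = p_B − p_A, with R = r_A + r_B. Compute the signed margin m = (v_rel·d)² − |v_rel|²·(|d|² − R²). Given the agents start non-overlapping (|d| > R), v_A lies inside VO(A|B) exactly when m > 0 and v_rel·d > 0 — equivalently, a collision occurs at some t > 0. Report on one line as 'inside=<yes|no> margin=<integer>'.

d = (-16, -3),  |d|² = 265;  R = 4+5 = 9,  c = 265−9² = 184
v_rel = (-12, 0),  |v_rel|² = 144;  v_rel·d = (-12)·(-16) + (0)·(-3) = 192
144·t² − 384·t + 184 = 0  ⇒  m = 192² − 144·184 = 10368
m = 10368 > 0,  v_rel·d = 192 > 0  ⇒  inside

inside=yes margin=10368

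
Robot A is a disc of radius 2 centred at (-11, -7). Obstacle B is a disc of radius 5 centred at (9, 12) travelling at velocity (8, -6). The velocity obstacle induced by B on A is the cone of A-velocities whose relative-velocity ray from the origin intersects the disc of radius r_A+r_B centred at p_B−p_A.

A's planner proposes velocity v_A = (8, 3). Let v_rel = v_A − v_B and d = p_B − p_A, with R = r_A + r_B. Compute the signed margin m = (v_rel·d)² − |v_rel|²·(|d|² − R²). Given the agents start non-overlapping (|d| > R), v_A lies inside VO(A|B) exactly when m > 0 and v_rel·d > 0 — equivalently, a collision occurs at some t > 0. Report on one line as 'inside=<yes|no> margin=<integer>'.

d = (20, 19),  |d|² = 761;  R = 2+5 = 7,  c = 761−7² = 712
v_rel = (0, 9),  |v_rel|² = 81;  v_rel·d = (0)·(20) + (9)·(19) = 171
81·t² − 342·t + 712 = 0  ⇒  m = 171² − 81·712 = -28431
m = -28431 < 0,  v_rel·d = 171 > 0  ⇒  outside

inside=no margin=-28431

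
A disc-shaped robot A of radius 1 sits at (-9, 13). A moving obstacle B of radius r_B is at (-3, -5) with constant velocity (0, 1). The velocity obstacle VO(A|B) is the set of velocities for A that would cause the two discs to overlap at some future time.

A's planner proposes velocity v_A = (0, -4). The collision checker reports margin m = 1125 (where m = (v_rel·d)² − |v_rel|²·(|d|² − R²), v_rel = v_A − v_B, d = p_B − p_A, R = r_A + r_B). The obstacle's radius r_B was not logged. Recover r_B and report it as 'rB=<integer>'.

m = 1125
d = (6, -18);  v_rel = (0, -5),  |v_rel|² = 25
v_rel×d = (0)·(-18) − (-5)·(6) = 30
since m = R²·25 − 30²:  R² = (900 + 1125) / 25 = 81
R = √81 = 9  ⇒  r_B = 9 − 1 = 8

rB=8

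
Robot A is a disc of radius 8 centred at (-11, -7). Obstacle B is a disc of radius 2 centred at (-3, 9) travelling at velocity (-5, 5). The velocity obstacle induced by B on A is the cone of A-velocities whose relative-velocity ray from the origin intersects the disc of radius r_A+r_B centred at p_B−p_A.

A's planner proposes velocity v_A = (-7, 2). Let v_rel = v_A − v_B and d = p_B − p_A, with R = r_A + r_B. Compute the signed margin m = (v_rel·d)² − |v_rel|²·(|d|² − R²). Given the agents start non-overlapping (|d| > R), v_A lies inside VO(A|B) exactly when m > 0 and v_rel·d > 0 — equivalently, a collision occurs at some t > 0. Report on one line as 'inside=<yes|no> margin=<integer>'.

d = (8, 16),  |d|² = 320;  R = 8+2 = 10,  c = 320−10² = 220
v_rel = (-2, -3),  |v_rel|² = 13;  v_rel·d = (-2)·(8) + (-3)·(16) = -64
13·t² + 128·t + 220 = 0  ⇒  m = (-64)² − 13·220 = 1236
m = 1236 > 0,  v_rel·d = -64 < 0  ⇒  outside

inside=no margin=1236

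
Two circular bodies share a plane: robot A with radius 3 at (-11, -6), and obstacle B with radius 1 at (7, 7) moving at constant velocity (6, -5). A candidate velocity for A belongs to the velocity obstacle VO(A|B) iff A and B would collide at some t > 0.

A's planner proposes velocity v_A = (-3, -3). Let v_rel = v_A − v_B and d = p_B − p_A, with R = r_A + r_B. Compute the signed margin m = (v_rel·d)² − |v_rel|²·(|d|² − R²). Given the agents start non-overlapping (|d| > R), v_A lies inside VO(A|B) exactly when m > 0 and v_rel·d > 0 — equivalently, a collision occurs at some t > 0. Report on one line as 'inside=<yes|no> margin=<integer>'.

d = (18, 13),  |d|² = 493;  R = 3+1 = 4,  c = 493−4² = 477
v_rel = (-9, 2),  |v_rel|² = 85;  v_rel·d = (-9)·(18) + (2)·(13) = -136
85·t² + 272·t + 477 = 0  ⇒  m = (-136)² − 85·477 = -22049
m = -22049 < 0,  v_rel·d = -136 < 0  ⇒  outside

inside=no margin=-22049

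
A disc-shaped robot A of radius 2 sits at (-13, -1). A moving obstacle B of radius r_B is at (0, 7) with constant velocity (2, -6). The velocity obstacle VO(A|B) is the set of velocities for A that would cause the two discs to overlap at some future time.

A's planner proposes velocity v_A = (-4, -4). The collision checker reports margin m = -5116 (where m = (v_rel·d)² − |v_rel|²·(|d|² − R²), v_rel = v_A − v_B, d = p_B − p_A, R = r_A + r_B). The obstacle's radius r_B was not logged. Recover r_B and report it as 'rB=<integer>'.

m = -5116
d = (13, 8);  v_rel = (-6, 2),  |v_rel|² = 40
v_rel×d = (-6)·(8) − (2)·(13) = -74
since m = R²·40 − (-74)²:  R² = (5476 + -5116) / 40 = 9
R = √9 = 3  ⇒  r_B = 3 − 2 = 1

rB=1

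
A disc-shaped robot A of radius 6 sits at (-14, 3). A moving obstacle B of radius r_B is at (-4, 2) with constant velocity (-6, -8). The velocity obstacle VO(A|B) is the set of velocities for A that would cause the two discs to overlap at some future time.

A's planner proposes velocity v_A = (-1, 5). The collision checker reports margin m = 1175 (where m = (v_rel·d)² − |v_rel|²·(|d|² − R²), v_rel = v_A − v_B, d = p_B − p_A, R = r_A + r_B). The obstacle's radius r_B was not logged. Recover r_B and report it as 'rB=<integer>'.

m = 1175
d = (10, -1);  v_rel = (5, 13),  |v_rel|² = 194
v_rel×d = (5)·(-1) − (13)·(10) = -135
since m = R²·194 − (-135)²:  R² = (18225 + 1175) / 194 = 100
R = √100 = 10  ⇒  r_B = 10 − 6 = 4

rB=4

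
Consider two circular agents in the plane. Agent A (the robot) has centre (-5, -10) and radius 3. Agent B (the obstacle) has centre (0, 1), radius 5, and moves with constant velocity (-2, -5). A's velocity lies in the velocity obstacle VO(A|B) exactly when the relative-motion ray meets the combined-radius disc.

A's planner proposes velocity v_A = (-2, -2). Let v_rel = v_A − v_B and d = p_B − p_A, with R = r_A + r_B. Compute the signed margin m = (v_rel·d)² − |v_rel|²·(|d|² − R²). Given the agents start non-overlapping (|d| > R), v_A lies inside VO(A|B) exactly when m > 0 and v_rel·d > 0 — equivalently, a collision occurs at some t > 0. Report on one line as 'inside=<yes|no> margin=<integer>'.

d = (5, 11),  |d|² = 146;  R = 3+5 = 8,  c = 146−8² = 82
v_rel = (0, 3),  |v_rel|² = 9;  v_rel·d = (0)·(5) + (3)·(11) = 33
9·t² − 66·t + 82 = 0  ⇒  m = 33² − 9·82 = 351
m = 351 > 0,  v_rel·d = 33 > 0  ⇒  inside

inside=yes margin=351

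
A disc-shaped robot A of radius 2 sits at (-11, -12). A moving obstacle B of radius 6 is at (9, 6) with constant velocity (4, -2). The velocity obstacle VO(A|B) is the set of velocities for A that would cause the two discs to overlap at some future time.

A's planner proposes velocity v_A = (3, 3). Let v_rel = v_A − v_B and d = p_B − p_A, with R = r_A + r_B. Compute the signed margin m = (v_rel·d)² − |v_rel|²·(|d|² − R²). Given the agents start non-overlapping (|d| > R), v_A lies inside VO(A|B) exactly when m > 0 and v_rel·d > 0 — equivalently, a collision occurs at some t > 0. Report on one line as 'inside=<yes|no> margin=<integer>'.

d = (20, 18),  |d|² = 724;  R = 2+6 = 8,  c = 724−8² = 660
v_rel = (-1, 5),  |v_rel|² = 26;  v_rel·d = (-1)·(20) + (5)·(18) = 70
26·t² − 140·t + 660 = 0  ⇒  m = 70² − 26·660 = -12260
m = -12260 < 0,  v_rel·d = 70 > 0  ⇒  outside

inside=no margin=-12260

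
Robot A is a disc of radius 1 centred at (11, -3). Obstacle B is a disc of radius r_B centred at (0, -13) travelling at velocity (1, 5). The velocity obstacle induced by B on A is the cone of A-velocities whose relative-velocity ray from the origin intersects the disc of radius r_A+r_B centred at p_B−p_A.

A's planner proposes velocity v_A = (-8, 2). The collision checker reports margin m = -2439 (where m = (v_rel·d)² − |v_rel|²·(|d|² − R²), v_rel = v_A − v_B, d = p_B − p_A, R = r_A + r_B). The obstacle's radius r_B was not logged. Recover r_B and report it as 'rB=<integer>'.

m = -2439
d = (-11, -10);  v_rel = (-9, -3),  |v_rel|² = 90
v_rel×d = (-9)·(-10) − (-3)·(-11) = 57
since m = R²·90 − 57²:  R² = (3249 + -2439) / 90 = 9
R = √9 = 3  ⇒  r_B = 3 − 1 = 2

rB=2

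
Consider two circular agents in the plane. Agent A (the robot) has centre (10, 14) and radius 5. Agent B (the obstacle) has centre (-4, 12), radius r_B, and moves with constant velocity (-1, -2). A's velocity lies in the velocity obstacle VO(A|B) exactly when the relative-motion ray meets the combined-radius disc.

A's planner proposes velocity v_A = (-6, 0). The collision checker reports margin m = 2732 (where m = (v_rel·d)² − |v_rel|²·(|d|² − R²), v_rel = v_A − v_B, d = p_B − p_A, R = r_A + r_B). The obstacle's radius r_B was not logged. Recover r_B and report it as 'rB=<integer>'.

m = 2732
d = (-14, -2);  v_rel = (-5, 2),  |v_rel|² = 29
v_rel×d = (-5)·(-2) − (2)·(-14) = 38
since m = R²·29 − 38²:  R² = (1444 + 2732) / 29 = 144
R = √144 = 12  ⇒  r_B = 12 − 5 = 7

rB=7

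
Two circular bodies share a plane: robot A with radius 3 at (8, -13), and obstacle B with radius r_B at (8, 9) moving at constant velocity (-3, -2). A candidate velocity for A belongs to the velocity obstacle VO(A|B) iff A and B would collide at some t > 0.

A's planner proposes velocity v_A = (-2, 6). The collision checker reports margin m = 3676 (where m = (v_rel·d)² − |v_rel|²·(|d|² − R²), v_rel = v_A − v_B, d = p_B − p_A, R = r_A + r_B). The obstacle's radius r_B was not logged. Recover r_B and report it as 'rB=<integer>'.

m = 3676
d = (0, 22);  v_rel = (1, 8),  |v_rel|² = 65
v_rel×d = (1)·(22) − (8)·(0) = 22
since m = R²·65 − 22²:  R² = (484 + 3676) / 65 = 64
R = √64 = 8  ⇒  r_B = 8 − 3 = 5

rB=5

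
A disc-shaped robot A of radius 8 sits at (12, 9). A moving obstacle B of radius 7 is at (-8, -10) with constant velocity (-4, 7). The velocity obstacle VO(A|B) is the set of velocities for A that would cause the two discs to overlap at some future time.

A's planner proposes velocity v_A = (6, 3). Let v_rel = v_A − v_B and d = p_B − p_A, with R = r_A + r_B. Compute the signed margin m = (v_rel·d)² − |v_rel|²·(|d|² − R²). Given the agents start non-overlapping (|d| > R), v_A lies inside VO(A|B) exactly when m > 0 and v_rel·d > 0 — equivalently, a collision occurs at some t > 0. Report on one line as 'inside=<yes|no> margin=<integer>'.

d = (-20, -19),  |d|² = 761;  R = 8+7 = 15,  c = 761−15² = 536
v_rel = (10, -4),  |v_rel|² = 116;  v_rel·d = (10)·(-20) + (-4)·(-19) = -124
116·t² + 248·t + 536 = 0  ⇒  m = (-124)² − 116·536 = -46800
m = -46800 < 0,  v_rel·d = -124 < 0  ⇒  outside

inside=no margin=-46800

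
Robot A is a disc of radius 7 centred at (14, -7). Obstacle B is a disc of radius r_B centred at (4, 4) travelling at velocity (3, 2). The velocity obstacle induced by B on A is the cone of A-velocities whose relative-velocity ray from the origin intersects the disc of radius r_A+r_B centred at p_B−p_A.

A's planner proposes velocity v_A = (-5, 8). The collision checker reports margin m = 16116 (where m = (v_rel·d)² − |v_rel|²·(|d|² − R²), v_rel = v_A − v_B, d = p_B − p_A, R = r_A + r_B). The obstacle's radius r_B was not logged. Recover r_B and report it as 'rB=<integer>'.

m = 16116
d = (-10, 11);  v_rel = (-8, 6),  |v_rel|² = 100
v_rel×d = (-8)·(11) − (6)·(-10) = -28
since m = R²·100 − (-28)²:  R² = (784 + 16116) / 100 = 169
R = √169 = 13  ⇒  r_B = 13 − 7 = 6

rB=6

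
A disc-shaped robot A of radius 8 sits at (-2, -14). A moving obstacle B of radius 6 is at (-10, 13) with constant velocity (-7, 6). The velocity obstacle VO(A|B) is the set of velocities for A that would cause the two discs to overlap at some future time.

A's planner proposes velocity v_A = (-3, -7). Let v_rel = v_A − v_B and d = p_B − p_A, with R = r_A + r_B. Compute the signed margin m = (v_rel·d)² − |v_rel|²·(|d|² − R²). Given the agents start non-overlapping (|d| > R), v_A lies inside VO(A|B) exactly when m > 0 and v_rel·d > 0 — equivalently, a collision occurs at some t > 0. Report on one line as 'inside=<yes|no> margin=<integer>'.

d = (-8, 27),  |d|² = 793;  R = 8+6 = 14,  c = 793−14² = 597
v_rel = (4, -13),  |v_rel|² = 185;  v_rel·d = (4)·(-8) + (-13)·(27) = -383
185·t² + 766·t + 597 = 0  ⇒  m = (-383)² − 185·597 = 36244
m = 36244 > 0,  v_rel·d = -383 < 0  ⇒  outside

inside=no margin=36244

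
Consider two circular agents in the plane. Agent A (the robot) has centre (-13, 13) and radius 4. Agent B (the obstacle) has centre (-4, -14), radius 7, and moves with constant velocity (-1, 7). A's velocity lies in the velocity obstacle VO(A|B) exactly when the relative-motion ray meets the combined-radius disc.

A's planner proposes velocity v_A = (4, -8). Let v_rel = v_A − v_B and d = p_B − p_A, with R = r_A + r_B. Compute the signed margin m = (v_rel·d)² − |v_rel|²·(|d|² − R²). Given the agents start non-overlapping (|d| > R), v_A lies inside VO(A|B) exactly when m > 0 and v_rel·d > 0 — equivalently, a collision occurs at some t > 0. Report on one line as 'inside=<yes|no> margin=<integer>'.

d = (9, -27),  |d|² = 810;  R = 4+7 = 11,  c = 810−11² = 689
v_rel = (5, -15),  |v_rel|² = 250;  v_rel·d = (5)·(9) + (-15)·(-27) = 450
250·t² − 900·t + 689 = 0  ⇒  m = 450² − 250·689 = 30250
m = 30250 > 0,  v_rel·d = 450 > 0  ⇒  inside

inside=yes margin=30250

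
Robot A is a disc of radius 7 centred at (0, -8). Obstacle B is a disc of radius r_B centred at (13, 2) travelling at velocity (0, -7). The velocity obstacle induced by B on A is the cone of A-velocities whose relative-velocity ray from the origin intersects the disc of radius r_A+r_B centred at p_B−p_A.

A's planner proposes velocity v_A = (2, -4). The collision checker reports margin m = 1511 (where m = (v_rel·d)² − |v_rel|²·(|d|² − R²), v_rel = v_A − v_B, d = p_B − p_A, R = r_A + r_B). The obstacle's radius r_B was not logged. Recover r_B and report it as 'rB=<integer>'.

m = 1511
d = (13, 10);  v_rel = (2, 3),  |v_rel|² = 13
v_rel×d = (2)·(10) − (3)·(13) = -19
since m = R²·13 − (-19)²:  R² = (361 + 1511) / 13 = 144
R = √144 = 12  ⇒  r_B = 12 − 7 = 5

rB=5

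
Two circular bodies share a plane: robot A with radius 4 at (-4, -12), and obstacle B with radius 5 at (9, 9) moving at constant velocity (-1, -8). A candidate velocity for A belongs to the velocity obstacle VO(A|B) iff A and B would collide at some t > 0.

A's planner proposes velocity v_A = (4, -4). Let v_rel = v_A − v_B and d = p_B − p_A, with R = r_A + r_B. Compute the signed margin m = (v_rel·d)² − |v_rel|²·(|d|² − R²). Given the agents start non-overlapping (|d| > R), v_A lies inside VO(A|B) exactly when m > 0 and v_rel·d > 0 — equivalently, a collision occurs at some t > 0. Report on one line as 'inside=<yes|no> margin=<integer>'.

d = (13, 21),  |d|² = 610;  R = 4+5 = 9,  c = 610−9² = 529
v_rel = (5, 4),  |v_rel|² = 41;  v_rel·d = (5)·(13) + (4)·(21) = 149
41·t² − 298·t + 529 = 0  ⇒  m = 149² − 41·529 = 512
m = 512 > 0,  v_rel·d = 149 > 0  ⇒  inside

inside=yes margin=512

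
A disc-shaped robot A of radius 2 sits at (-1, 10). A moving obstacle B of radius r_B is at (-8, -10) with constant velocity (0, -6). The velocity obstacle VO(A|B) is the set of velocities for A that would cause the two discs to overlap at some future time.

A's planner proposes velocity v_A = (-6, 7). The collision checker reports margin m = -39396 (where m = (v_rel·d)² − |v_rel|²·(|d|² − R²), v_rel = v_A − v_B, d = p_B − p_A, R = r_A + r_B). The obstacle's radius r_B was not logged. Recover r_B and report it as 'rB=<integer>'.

m = -39396
d = (-7, -20);  v_rel = (-6, 13),  |v_rel|² = 205
v_rel×d = (-6)·(-20) − (13)·(-7) = 211
since m = R²·205 − 211²:  R² = (44521 + -39396) / 205 = 25
R = √25 = 5  ⇒  r_B = 5 − 2 = 3

rB=3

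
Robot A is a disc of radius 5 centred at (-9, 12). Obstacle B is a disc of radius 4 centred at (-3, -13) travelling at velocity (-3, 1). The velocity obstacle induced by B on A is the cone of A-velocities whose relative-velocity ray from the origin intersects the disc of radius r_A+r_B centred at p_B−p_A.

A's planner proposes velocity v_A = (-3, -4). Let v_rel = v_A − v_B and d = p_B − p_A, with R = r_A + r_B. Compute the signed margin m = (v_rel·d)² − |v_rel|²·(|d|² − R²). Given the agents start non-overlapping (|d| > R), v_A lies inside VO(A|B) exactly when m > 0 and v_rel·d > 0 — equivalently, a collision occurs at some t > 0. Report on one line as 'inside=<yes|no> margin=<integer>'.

d = (6, -25),  |d|² = 661;  R = 5+4 = 9,  c = 661−9² = 580
v_rel = (0, -5),  |v_rel|² = 25;  v_rel·d = (0)·(6) + (-5)·(-25) = 125
25·t² − 250·t + 580 = 0  ⇒  m = 125² − 25·580 = 1125
m = 1125 > 0,  v_rel·d = 125 > 0  ⇒  inside

inside=yes margin=1125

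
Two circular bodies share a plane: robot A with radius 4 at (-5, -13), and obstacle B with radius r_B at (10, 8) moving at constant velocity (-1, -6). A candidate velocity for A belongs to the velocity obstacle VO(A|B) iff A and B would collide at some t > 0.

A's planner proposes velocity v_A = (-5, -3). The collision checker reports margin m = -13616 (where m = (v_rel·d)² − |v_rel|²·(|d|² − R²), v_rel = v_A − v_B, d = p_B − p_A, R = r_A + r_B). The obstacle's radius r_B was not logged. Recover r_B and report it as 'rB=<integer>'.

m = -13616
d = (15, 21);  v_rel = (-4, 3),  |v_rel|² = 25
v_rel×d = (-4)·(21) − (3)·(15) = -129
since m = R²·25 − (-129)²:  R² = (16641 + -13616) / 25 = 121
R = √121 = 11  ⇒  r_B = 11 − 4 = 7

rB=7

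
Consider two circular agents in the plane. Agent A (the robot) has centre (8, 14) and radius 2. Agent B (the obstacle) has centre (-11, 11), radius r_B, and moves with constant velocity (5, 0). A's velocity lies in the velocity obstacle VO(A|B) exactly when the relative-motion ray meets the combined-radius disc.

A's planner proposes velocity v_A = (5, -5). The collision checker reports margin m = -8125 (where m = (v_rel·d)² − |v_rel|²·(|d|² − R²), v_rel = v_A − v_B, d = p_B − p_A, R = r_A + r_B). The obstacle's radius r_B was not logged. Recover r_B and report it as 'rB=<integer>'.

m = -8125
d = (-19, -3);  v_rel = (0, -5),  |v_rel|² = 25
v_rel×d = (0)·(-3) − (-5)·(-19) = -95
since m = R²·25 − (-95)²:  R² = (9025 + -8125) / 25 = 36
R = √36 = 6  ⇒  r_B = 6 − 2 = 4

rB=4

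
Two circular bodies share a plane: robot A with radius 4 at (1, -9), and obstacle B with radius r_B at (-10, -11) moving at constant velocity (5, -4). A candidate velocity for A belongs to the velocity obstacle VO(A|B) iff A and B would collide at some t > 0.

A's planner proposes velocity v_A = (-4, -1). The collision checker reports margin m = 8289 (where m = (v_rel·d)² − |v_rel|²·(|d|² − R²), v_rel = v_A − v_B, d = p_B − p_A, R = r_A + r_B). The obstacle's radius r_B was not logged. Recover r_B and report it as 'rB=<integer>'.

m = 8289
d = (-11, -2);  v_rel = (-9, 3),  |v_rel|² = 90
v_rel×d = (-9)·(-2) − (3)·(-11) = 51
since m = R²·90 − 51²:  R² = (2601 + 8289) / 90 = 121
R = √121 = 11  ⇒  r_B = 11 − 4 = 7

rB=7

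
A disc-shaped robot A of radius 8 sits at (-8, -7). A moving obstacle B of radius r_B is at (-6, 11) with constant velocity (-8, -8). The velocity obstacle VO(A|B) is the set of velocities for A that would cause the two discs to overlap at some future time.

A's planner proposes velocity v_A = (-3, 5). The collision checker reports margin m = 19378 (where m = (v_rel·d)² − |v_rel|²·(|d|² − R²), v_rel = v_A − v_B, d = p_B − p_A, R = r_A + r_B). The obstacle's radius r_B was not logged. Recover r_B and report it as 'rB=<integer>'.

m = 19378
d = (2, 18);  v_rel = (5, 13),  |v_rel|² = 194
v_rel×d = (5)·(18) − (13)·(2) = 64
since m = R²·194 − 64²:  R² = (4096 + 19378) / 194 = 121
R = √121 = 11  ⇒  r_B = 11 − 8 = 3

rB=3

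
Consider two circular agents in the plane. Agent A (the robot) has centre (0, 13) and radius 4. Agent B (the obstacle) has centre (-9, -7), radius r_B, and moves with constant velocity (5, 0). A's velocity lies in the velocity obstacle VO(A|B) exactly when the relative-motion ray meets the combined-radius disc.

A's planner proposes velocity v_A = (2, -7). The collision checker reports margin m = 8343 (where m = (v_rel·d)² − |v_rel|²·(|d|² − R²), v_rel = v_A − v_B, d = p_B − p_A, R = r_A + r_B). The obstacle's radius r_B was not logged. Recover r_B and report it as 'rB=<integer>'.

m = 8343
d = (-9, -20);  v_rel = (-3, -7),  |v_rel|² = 58
v_rel×d = (-3)·(-20) − (-7)·(-9) = -3
since m = R²·58 − (-3)²:  R² = (9 + 8343) / 58 = 144
R = √144 = 12  ⇒  r_B = 12 − 4 = 8

rB=8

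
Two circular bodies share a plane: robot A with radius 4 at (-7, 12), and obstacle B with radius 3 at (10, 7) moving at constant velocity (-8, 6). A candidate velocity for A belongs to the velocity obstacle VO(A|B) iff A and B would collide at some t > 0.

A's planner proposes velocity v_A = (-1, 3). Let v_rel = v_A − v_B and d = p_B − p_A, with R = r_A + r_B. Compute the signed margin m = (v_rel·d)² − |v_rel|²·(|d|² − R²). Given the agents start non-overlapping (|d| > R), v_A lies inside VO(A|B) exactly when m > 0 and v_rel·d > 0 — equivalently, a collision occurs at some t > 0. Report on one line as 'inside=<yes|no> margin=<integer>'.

d = (17, -5),  |d|² = 314;  R = 4+3 = 7,  c = 314−7² = 265
v_rel = (7, -3),  |v_rel|² = 58;  v_rel·d = (7)·(17) + (-3)·(-5) = 134
58·t² − 268·t + 265 = 0  ⇒  m = 134² − 58·265 = 2586
m = 2586 > 0,  v_rel·d = 134 > 0  ⇒  inside

inside=yes margin=2586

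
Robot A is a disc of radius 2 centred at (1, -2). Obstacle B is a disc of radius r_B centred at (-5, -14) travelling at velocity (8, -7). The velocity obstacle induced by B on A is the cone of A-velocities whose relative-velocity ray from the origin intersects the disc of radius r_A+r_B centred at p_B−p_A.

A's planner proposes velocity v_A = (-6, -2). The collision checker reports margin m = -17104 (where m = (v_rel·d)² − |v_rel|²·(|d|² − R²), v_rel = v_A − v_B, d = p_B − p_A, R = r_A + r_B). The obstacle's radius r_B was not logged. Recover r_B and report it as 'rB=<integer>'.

m = -17104
d = (-6, -12);  v_rel = (-14, 5),  |v_rel|² = 221
v_rel×d = (-14)·(-12) − (5)·(-6) = 198
since m = R²·221 − 198²:  R² = (39204 + -17104) / 221 = 100
R = √100 = 10  ⇒  r_B = 10 − 2 = 8

rB=8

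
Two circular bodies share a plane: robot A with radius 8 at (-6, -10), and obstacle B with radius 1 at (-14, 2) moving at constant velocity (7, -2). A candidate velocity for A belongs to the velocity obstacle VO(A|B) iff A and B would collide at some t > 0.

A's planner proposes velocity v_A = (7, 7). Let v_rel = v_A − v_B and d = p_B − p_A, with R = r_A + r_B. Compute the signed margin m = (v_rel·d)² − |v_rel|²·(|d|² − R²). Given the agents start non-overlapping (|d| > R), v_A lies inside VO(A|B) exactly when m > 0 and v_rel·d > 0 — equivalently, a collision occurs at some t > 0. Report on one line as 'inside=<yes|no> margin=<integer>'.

d = (-8, 12),  |d|² = 208;  R = 8+1 = 9,  c = 208−9² = 127
v_rel = (0, 9),  |v_rel|² = 81;  v_rel·d = (0)·(-8) + (9)·(12) = 108
81·t² − 216·t + 127 = 0  ⇒  m = 108² − 81·127 = 1377
m = 1377 > 0,  v_rel·d = 108 > 0  ⇒  inside

inside=yes margin=1377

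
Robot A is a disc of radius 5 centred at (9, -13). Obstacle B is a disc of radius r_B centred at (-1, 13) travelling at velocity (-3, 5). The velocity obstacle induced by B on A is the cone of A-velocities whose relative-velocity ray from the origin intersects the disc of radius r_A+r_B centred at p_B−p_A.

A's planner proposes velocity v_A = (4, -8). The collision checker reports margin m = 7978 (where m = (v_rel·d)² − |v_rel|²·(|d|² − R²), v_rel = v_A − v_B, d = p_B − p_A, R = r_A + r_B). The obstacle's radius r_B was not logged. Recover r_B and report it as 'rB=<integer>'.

m = 7978
d = (-10, 26);  v_rel = (7, -13),  |v_rel|² = 218
v_rel×d = (7)·(26) − (-13)·(-10) = 52
since m = R²·218 − 52²:  R² = (2704 + 7978) / 218 = 49
R = √49 = 7  ⇒  r_B = 7 − 5 = 2

rB=2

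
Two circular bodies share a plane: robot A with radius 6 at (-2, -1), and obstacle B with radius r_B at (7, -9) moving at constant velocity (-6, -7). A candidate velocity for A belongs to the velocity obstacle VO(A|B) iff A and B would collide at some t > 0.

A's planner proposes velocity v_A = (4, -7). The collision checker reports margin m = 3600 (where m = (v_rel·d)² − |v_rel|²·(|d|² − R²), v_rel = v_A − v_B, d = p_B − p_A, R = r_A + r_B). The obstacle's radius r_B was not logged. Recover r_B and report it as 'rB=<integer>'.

m = 3600
d = (9, -8);  v_rel = (10, 0),  |v_rel|² = 100
v_rel×d = (10)·(-8) − (0)·(9) = -80
since m = R²·100 − (-80)²:  R² = (6400 + 3600) / 100 = 100
R = √100 = 10  ⇒  r_B = 10 − 6 = 4

rB=4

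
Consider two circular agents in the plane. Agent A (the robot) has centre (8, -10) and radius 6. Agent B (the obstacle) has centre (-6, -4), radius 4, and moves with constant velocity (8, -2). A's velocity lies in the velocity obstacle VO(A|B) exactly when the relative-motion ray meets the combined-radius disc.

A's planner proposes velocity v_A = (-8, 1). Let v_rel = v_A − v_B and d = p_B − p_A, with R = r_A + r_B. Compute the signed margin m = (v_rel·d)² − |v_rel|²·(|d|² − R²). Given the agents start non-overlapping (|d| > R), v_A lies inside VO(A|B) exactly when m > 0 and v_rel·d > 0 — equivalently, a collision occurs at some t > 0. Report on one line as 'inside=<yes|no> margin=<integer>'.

d = (-14, 6),  |d|² = 232;  R = 6+4 = 10,  c = 232−10² = 132
v_rel = (-16, 3),  |v_rel|² = 265;  v_rel·d = (-16)·(-14) + (3)·(6) = 242
265·t² − 484·t + 132 = 0  ⇒  m = 242² − 265·132 = 23584
m = 23584 > 0,  v_rel·d = 242 > 0  ⇒  inside

inside=yes margin=23584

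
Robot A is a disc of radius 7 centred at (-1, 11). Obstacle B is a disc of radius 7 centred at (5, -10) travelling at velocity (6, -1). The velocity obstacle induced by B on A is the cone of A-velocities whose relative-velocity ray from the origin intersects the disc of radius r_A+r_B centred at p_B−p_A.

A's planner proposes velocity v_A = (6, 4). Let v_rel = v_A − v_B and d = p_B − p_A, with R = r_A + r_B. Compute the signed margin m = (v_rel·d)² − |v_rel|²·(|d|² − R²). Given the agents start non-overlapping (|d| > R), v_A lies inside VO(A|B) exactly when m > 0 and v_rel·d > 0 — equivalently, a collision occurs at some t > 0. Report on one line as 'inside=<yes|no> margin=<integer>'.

d = (6, -21),  |d|² = 477;  R = 7+7 = 14,  c = 477−14² = 281
v_rel = (0, 5),  |v_rel|² = 25;  v_rel·d = (0)·(6) + (5)·(-21) = -105
25·t² + 210·t + 281 = 0  ⇒  m = (-105)² − 25·281 = 4000
m = 4000 > 0,  v_rel·d = -105 < 0  ⇒  outside

inside=no margin=4000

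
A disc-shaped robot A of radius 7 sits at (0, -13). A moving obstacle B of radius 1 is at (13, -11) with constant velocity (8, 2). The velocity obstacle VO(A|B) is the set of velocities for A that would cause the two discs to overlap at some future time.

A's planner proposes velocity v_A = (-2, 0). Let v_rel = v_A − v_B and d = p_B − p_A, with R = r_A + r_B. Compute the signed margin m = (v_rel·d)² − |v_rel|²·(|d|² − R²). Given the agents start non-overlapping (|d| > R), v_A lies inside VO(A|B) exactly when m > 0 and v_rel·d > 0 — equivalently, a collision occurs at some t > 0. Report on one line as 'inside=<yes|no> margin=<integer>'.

d = (13, 2),  |d|² = 173;  R = 7+1 = 8,  c = 173−8² = 109
v_rel = (-10, -2),  |v_rel|² = 104;  v_rel·d = (-10)·(13) + (-2)·(2) = -134
104·t² + 268·t + 109 = 0  ⇒  m = (-134)² − 104·109 = 6620
m = 6620 > 0,  v_rel·d = -134 < 0  ⇒  outside

inside=no margin=6620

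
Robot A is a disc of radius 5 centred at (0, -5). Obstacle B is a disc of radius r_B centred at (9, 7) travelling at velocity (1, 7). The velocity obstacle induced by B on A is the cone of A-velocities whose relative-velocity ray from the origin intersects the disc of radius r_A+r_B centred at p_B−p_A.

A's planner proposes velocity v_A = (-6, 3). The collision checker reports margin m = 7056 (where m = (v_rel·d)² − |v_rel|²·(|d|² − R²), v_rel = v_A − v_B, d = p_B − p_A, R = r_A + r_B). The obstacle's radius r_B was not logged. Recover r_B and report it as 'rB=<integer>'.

m = 7056
d = (9, 12);  v_rel = (-7, -4),  |v_rel|² = 65
v_rel×d = (-7)·(12) − (-4)·(9) = -48
since m = R²·65 − (-48)²:  R² = (2304 + 7056) / 65 = 144
R = √144 = 12  ⇒  r_B = 12 − 5 = 7

rB=7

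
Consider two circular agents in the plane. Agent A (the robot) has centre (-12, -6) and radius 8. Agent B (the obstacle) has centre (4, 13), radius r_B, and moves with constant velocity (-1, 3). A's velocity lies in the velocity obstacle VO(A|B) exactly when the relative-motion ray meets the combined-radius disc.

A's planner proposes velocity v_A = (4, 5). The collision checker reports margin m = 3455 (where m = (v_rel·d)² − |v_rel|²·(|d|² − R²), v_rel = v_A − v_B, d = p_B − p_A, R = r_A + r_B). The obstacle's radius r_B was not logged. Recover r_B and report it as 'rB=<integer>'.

m = 3455
d = (16, 19);  v_rel = (5, 2),  |v_rel|² = 29
v_rel×d = (5)·(19) − (2)·(16) = 63
since m = R²·29 − 63²:  R² = (3969 + 3455) / 29 = 256
R = √256 = 16  ⇒  r_B = 16 − 8 = 8

rB=8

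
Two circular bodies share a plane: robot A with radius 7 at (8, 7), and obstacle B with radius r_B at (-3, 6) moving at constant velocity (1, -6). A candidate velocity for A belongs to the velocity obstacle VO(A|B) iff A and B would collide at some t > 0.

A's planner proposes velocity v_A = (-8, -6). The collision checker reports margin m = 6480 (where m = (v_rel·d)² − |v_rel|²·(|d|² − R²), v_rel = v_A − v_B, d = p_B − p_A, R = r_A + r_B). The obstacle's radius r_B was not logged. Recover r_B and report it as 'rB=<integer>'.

m = 6480
d = (-11, -1);  v_rel = (-9, 0),  |v_rel|² = 81
v_rel×d = (-9)·(-1) − (0)·(-11) = 9
since m = R²·81 − 9²:  R² = (81 + 6480) / 81 = 81
R = √81 = 9  ⇒  r_B = 9 − 7 = 2

rB=2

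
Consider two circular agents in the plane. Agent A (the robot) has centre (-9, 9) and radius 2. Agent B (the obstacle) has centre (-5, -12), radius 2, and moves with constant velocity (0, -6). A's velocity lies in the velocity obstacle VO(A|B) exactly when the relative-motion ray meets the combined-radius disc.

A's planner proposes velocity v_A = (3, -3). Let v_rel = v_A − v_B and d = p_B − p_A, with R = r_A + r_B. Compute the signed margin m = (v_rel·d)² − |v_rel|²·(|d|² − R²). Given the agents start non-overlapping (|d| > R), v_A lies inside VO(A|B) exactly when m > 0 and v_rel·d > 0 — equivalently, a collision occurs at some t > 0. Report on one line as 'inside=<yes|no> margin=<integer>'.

d = (4, -21),  |d|² = 457;  R = 2+2 = 4,  c = 457−4² = 441
v_rel = (3, 3),  |v_rel|² = 18;  v_rel·d = (3)·(4) + (3)·(-21) = -51
18·t² + 102·t + 441 = 0  ⇒  m = (-51)² − 18·441 = -5337
m = -5337 < 0,  v_rel·d = -51 < 0  ⇒  outside

inside=no margin=-5337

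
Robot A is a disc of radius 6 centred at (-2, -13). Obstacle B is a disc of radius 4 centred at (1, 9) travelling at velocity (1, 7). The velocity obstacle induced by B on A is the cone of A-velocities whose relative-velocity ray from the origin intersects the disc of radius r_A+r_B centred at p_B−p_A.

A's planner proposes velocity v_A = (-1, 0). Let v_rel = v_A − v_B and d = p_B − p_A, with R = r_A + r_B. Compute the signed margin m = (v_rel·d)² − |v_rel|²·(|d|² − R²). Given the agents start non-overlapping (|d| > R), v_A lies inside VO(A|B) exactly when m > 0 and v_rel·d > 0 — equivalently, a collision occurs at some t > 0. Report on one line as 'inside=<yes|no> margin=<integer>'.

d = (3, 22),  |d|² = 493;  R = 6+4 = 10,  c = 493−10² = 393
v_rel = (-2, -7),  |v_rel|² = 53;  v_rel·d = (-2)·(3) + (-7)·(22) = -160
53·t² + 320·t + 393 = 0  ⇒  m = (-160)² − 53·393 = 4771
m = 4771 > 0,  v_rel·d = -160 < 0  ⇒  outside

inside=no margin=4771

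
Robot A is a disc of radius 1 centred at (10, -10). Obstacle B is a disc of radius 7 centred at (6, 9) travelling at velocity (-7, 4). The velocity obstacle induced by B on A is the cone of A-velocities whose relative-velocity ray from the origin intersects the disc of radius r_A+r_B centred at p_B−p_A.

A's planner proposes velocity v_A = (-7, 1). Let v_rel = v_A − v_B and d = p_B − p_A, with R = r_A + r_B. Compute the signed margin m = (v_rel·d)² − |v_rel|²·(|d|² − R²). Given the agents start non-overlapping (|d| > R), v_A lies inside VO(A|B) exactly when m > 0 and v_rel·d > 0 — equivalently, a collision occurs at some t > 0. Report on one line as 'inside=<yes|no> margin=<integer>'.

d = (-4, 19),  |d|² = 377;  R = 1+7 = 8,  c = 377−8² = 313
v_rel = (0, -3),  |v_rel|² = 9;  v_rel·d = (0)·(-4) + (-3)·(19) = -57
9·t² + 114·t + 313 = 0  ⇒  m = (-57)² − 9·313 = 432
m = 432 > 0,  v_rel·d = -57 < 0  ⇒  outside

inside=no margin=432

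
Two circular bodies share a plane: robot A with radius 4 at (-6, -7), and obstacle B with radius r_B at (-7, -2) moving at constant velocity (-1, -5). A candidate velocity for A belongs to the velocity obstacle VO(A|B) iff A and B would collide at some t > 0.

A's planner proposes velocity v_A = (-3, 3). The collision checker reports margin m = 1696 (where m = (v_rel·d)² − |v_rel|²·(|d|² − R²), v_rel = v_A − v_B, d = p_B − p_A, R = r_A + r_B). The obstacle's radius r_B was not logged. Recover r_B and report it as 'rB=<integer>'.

m = 1696
d = (-1, 5);  v_rel = (-2, 8),  |v_rel|² = 68
v_rel×d = (-2)·(5) − (8)·(-1) = -2
since m = R²·68 − (-2)²:  R² = (4 + 1696) / 68 = 25
R = √25 = 5  ⇒  r_B = 5 − 4 = 1

rB=1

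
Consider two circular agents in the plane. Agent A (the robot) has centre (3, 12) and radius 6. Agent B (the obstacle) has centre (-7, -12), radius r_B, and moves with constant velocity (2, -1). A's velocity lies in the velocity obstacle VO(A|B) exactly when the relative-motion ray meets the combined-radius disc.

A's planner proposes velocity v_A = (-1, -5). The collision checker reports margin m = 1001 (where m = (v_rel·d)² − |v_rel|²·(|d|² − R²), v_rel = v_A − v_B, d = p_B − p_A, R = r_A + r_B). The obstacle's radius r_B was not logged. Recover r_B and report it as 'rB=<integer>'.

m = 1001
d = (-10, -24);  v_rel = (-3, -4),  |v_rel|² = 25
v_rel×d = (-3)·(-24) − (-4)·(-10) = 32
since m = R²·25 − 32²:  R² = (1024 + 1001) / 25 = 81
R = √81 = 9  ⇒  r_B = 9 − 6 = 3

rB=3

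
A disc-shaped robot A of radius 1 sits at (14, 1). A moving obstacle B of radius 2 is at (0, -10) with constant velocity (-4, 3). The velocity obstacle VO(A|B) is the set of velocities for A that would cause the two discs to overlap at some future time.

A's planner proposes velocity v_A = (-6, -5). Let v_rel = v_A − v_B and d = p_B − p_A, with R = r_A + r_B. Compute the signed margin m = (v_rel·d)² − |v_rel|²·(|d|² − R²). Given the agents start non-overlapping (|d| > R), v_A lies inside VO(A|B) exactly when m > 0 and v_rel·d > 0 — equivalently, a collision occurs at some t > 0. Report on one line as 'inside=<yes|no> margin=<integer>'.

d = (-14, -11),  |d|² = 317;  R = 1+2 = 3,  c = 317−3² = 308
v_rel = (-2, -8),  |v_rel|² = 68;  v_rel·d = (-2)·(-14) + (-8)·(-11) = 116
68·t² − 232·t + 308 = 0  ⇒  m = 116² − 68·308 = -7488
m = -7488 < 0,  v_rel·d = 116 > 0  ⇒  outside

inside=no margin=-7488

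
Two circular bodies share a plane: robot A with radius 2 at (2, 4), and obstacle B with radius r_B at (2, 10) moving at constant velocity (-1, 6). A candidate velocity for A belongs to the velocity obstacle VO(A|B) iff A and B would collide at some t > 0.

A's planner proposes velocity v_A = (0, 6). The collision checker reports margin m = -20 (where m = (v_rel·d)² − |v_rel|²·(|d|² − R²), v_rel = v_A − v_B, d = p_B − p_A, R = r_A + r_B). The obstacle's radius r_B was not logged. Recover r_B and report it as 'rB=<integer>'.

m = -20
d = (0, 6);  v_rel = (1, 0),  |v_rel|² = 1
v_rel×d = (1)·(6) − (0)·(0) = 6
since m = R²·1 − 6²:  R² = (36 + -20) / 1 = 16
R = √16 = 4  ⇒  r_B = 4 − 2 = 2

rB=2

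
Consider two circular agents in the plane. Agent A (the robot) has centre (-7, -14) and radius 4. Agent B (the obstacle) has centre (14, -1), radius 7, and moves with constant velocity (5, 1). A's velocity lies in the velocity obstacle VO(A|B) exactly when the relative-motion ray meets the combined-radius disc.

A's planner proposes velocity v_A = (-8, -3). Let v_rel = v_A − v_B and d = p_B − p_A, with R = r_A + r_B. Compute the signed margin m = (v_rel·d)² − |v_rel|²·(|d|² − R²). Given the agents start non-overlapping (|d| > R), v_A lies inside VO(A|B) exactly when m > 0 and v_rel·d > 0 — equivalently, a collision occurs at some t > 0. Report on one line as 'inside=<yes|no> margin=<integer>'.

d = (21, 13),  |d|² = 610;  R = 4+7 = 11,  c = 610−11² = 489
v_rel = (-13, -4),  |v_rel|² = 185;  v_rel·d = (-13)·(21) + (-4)·(13) = -325
185·t² + 650·t + 489 = 0  ⇒  m = (-325)² − 185·489 = 15160
m = 15160 > 0,  v_rel·d = -325 < 0  ⇒  outside

inside=no margin=15160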